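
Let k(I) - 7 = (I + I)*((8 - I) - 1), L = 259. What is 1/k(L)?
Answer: -1/130529 ≈ -7.6611e-6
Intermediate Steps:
k(I) = 7 + 2*I*(7 - I) (k(I) = 7 + (I + I)*((8 - I) - 1) = 7 + (2*I)*(7 - I) = 7 + 2*I*(7 - I))
1/k(L) = 1/(7 - 2*259² + 14*259) = 1/(7 - 2*67081 + 3626) = 1/(7 - 134162 + 3626) = 1/(-130529) = -1/130529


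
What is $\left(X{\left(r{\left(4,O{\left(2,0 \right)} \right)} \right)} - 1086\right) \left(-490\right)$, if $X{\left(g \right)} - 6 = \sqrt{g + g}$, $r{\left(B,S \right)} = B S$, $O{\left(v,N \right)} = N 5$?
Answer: $529200$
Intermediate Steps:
$O{\left(v,N \right)} = 5 N$
$X{\left(g \right)} = 6 + \sqrt{2} \sqrt{g}$ ($X{\left(g \right)} = 6 + \sqrt{g + g} = 6 + \sqrt{2 g} = 6 + \sqrt{2} \sqrt{g}$)
$\left(X{\left(r{\left(4,O{\left(2,0 \right)} \right)} \right)} - 1086\right) \left(-490\right) = \left(\left(6 + \sqrt{2} \sqrt{4 \cdot 5 \cdot 0}\right) - 1086\right) \left(-490\right) = \left(\left(6 + \sqrt{2} \sqrt{4 \cdot 0}\right) - 1086\right) \left(-490\right) = \left(\left(6 + \sqrt{2} \sqrt{0}\right) - 1086\right) \left(-490\right) = \left(\left(6 + \sqrt{2} \cdot 0\right) - 1086\right) \left(-490\right) = \left(\left(6 + 0\right) - 1086\right) \left(-490\right) = \left(6 - 1086\right) \left(-490\right) = \left(-1080\right) \left(-490\right) = 529200$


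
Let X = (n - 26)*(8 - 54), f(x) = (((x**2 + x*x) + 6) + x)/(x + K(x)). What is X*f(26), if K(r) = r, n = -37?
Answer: 1002708/13 ≈ 77131.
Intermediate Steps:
f(x) = (6 + x + 2*x**2)/(2*x) (f(x) = (((x**2 + x*x) + 6) + x)/(x + x) = (((x**2 + x**2) + 6) + x)/((2*x)) = ((2*x**2 + 6) + x)*(1/(2*x)) = ((6 + 2*x**2) + x)*(1/(2*x)) = (6 + x + 2*x**2)*(1/(2*x)) = (6 + x + 2*x**2)/(2*x))
X = 2898 (X = (-37 - 26)*(8 - 54) = -63*(-46) = 2898)
X*f(26) = 2898*(1/2 + 26 + 3/26) = 2898*(346/13) = 1002708/13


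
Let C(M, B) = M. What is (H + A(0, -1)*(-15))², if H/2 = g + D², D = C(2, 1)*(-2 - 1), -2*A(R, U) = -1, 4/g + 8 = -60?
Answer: 4791721/1156 ≈ 4145.1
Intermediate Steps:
g = -1/17 (g = 4/(-8 - 60) = 4/(-68) = 4*(-1/68) = -1/17 ≈ -0.058824)
A(R, U) = ½ (A(R, U) = -½*(-1) = ½)
D = -6 (D = 2*(-2 - 1) = 2*(-3) = -6)
H = 1222/17 (H = 2*(-1/17 + (-6)²) = 2*(-1/17 + 36) = 2*(611/17) = 1222/17 ≈ 71.882)
(H + A(0, -1)*(-15))² = (1222/17 + (½)*(-15))² = (1222/17 - 15/2)² = (2189/34)² = 4791721/1156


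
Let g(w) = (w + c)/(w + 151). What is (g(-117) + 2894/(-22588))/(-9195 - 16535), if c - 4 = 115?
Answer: 2661/988021708 ≈ 2.6933e-6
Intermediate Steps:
c = 119 (c = 4 + 115 = 119)
g(w) = (119 + w)/(151 + w) (g(w) = (w + 119)/(w + 151) = (119 + w)/(151 + w))
(g(-117) + 2894/(-22588))/(-9195 - 16535) = ((119 - 117)/(151 - 117) + 2894/(-22588))/(-9195 - 16535) = (2/34 + 2894*(-1/22588))/(-25730) = ((1/34)*2 - 1447/11294)*(-1/25730) = (1/17 - 1447/11294)*(-1/25730) = -13305/191998*(-1/25730) = 2661/988021708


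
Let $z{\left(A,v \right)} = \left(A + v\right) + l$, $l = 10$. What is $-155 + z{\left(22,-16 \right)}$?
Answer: $-139$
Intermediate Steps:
$z{\left(A,v \right)} = 10 + A + v$ ($z{\left(A,v \right)} = \left(A + v\right) + 10 = 10 + A + v$)
$-155 + z{\left(22,-16 \right)} = -155 + \left(10 + 22 - 16\right) = -155 + 16 = -139$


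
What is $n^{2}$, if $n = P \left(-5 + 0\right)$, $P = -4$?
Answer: $400$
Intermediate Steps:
$n = 20$ ($n = - 4 \left(-5 + 0\right) = \left(-4\right) \left(-5\right) = 20$)
$n^{2} = 20^{2} = 400$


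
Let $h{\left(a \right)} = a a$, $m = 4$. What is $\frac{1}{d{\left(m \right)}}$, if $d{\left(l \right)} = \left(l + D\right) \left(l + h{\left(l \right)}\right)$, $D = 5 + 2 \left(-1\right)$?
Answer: $\frac{1}{140} \approx 0.0071429$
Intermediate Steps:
$h{\left(a \right)} = a^{2}$
$D = 3$ ($D = 5 - 2 = 3$)
$d{\left(l \right)} = \left(3 + l\right) \left(l + l^{2}\right)$ ($d{\left(l \right)} = \left(l + 3\right) \left(l + l^{2}\right) = \left(3 + l\right) \left(l + l^{2}\right)$)
$\frac{1}{d{\left(m \right)}} = \frac{1}{4 \left(3 + 4^{2} + 4 \cdot 4\right)} = \frac{1}{4 \left(3 + 16 + 16\right)} = \frac{1}{4 \cdot 35} = \frac{1}{140}$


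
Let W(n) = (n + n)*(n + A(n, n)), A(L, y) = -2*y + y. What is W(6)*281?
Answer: 0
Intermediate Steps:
A(L, y) = -y
W(n) = 0 (W(n) = (n + n)*(n - n) = (2*n)*0 = 0)
W(6)*281 = 0*281 = 0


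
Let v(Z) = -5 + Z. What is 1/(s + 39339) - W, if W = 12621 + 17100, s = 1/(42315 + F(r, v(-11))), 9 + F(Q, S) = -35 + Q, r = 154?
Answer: -49603073213371/1668957076 ≈ -29721.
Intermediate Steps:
F(Q, S) = -44 + Q (F(Q, S) = -9 + (-35 + Q) = -44 + Q)
s = 1/42425 (s = 1/(42315 + (-44 + 154)) = 1/(42315 + 110) = 1/42425 ≈ 2.3571e-5)
W = 29721
1/(s + 39339) - W = 1/(1/42425 + 39339) - 1*29721 = 1/(1668957076/42425) - 29721 = 42425/1668957076 - 29721 = -49603073213371/1668957076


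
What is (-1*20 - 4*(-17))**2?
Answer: 2304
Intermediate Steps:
(-1*20 - 4*(-17))**2 = (-20 + 68)**2 = 48**2 = 2304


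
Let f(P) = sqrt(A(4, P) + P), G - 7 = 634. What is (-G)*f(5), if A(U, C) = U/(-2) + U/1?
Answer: -641*sqrt(7) ≈ -1695.9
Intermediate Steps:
A(U, C) = U/2 (A(U, C) = U*(-1/2) + U*1 = -U/2 + U = U/2)
G = 641 (G = 7 + 634 = 641)
f(P) = sqrt(2 + P) (f(P) = sqrt((1/2)*4 + P) = sqrt(2 + P))
(-G)*f(5) = (-1*641)*sqrt(2 + 5) = -641*sqrt(7)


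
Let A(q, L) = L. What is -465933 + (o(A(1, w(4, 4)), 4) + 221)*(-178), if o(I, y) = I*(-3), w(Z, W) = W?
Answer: -503135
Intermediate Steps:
o(I, y) = -3*I
-465933 + (o(A(1, w(4, 4)), 4) + 221)*(-178) = -465933 + (-3*4 + 221)*(-178) = -465933 + (-12 + 221)*(-178) = -465933 + 209*(-178) = -465933 - 37202 = -503135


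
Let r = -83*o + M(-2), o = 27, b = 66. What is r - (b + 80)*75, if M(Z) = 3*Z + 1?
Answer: -13196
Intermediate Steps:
M(Z) = 1 + 3*Z
r = -2246 (r = -83*27 + (1 + 3*(-2)) = -2241 + (1 - 6) = -2241 - 5 = -2246)
r - (b + 80)*75 = -2246 - (66 + 80)*75 = -2246 - 146*75 = -2246 - 1*10950 = -2246 - 10950 = -13196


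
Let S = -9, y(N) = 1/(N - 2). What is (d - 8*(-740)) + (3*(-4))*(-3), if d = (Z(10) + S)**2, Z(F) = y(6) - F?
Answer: 100921/16 ≈ 6307.6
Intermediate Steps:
y(N) = 1/(-2 + N)
Z(F) = 1/4 - F (Z(F) = 1/(-2 + 6) - F = 1/4 - F)
d = 5625/16 (d = ((1/4 - 1*10) - 9)**2 = ((1/4 - 10) - 9)**2 = (-39/4 - 9)**2 = (-75/4)**2 = 5625/16 ≈ 351.56)
(d - 8*(-740)) + (3*(-4))*(-3) = (5625/16 - 8*(-740)) + (3*(-4))*(-3) = (5625/16 + 5920) - 12*(-3) = 100345/16 + 36 = 100921/16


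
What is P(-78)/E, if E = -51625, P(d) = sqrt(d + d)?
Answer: -2*I*sqrt(39)/51625 ≈ -0.00024194*I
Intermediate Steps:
P(d) = sqrt(2)*sqrt(d) (P(d) = sqrt(2*d) = sqrt(2)*sqrt(d))
P(-78)/E = (sqrt(2)*sqrt(-78))/(-51625) = (sqrt(2)*(I*sqrt(78)))*(-1/51625) = (2*I*sqrt(39))*(-1/51625) = -2*I*sqrt(39)/51625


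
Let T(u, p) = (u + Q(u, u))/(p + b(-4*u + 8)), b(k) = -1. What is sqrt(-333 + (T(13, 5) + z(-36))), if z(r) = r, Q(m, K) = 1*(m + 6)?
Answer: 19*I ≈ 19.0*I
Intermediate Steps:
Q(m, K) = 6 + m (Q(m, K) = 1*(6 + m) = 6 + m)
T(u, p) = (6 + 2*u)/(-1 + p) (T(u, p) = (u + (6 + u))/(p - 1) = (6 + 2*u)/(-1 + p))
sqrt(-333 + (T(13, 5) + z(-36))) = sqrt(-333 + (2*(3 + 13)/(-1 + 5) - 36)) = sqrt(-333 + (2*16/4 - 36)) = sqrt(-333 + (2*(1/4)*16 - 36)) = sqrt(-333 + (8 - 36)) = sqrt(-333 - 28) = sqrt(-361) = 19*I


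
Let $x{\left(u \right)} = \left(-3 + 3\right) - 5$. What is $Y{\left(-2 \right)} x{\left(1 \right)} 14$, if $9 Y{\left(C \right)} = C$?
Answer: $\frac{140}{9} \approx 15.556$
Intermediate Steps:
$x{\left(u \right)} = -5$ ($x{\left(u \right)} = 0 - 5 = -5$)
$Y{\left(C \right)} = \frac{C}{9}$
$Y{\left(-2 \right)} x{\left(1 \right)} 14 = \frac{1}{9} \left(-2\right) \left(-5\right) 14 = \left(- \frac{2}{9}\right) \left(-5\right) 14 = \frac{10}{9} \cdot 14 = \frac{140}{9}$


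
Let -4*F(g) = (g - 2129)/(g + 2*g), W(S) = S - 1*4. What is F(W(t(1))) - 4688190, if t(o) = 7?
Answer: -84386357/18 ≈ -4.6881e+6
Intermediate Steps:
W(S) = -4 + S (W(S) = S - 4 = -4 + S)
F(g) = -(-2129 + g)/(12*g) (F(g) = -(g - 2129)/(4*(g + 2*g)) = -(-2129 + g)/(4*(3*g)) = -(-2129 + g)*1/(3*g)/4 = -(-2129 + g)/(12*g))
F(W(t(1))) - 4688190 = (2129 - (-4 + 7))/(12*(-4 + 7)) - 4688190 = (1/12)*(2129 - 1*3)/3 - 4688190 = (1/12)*(1/3)*(2129 - 3) - 4688190 = (1/12)*(1/3)*2126 - 4688190 = 1063/18 - 4688190 = -84386357/18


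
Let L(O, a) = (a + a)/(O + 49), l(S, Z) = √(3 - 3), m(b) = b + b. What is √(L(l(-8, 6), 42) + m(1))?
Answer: √182/7 ≈ 1.9272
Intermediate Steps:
m(b) = 2*b
l(S, Z) = 0 (l(S, Z) = √0 = 0)
L(O, a) = 2*a/(49 + O) (L(O, a) = (2*a)/(49 + O) = 2*a/(49 + O))
√(L(l(-8, 6), 42) + m(1)) = √(2*42/(49 + 0) + 2*1) = √(2*42/49 + 2) = √(2*42*(1/49) + 2) = √(12/7 + 2) = √(26/7) = √182/7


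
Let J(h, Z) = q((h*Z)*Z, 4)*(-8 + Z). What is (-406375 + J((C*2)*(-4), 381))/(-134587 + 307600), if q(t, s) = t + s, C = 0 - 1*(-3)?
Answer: -433295385/57671 ≈ -7513.2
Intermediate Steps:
C = 3 (C = 0 + 3 = 3)
q(t, s) = s + t
J(h, Z) = (-8 + Z)*(4 + h*Z**2) (J(h, Z) = (4 + (h*Z)*Z)*(-8 + Z) = (4 + (Z*h)*Z)*(-8 + Z) = (4 + h*Z**2)*(-8 + Z) = (-8 + Z)*(4 + h*Z**2))
(-406375 + J((C*2)*(-4), 381))/(-134587 + 307600) = (-406375 + (-8 + 381)*(4 + ((3*2)*(-4))*381**2))/(-134587 + 307600) = (-406375 + 373*(4 + (6*(-4))*145161))/173013 = (-406375 + 373*(4 - 24*145161))*(1/173013) = (-406375 + 373*(4 - 3483864))*(1/173013) = (-406375 + 373*(-3483860))*(1/173013) = (-406375 - 1299479780)*(1/173013) = -1299886155*1/173013 = -433295385/57671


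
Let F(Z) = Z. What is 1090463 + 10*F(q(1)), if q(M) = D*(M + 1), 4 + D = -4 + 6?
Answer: 1090423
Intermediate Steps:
D = -2 (D = -4 + (-4 + 6) = -4 + 2 = -2)
q(M) = -2 - 2*M (q(M) = -2*(M + 1) = -2*(1 + M) = -2 - 2*M)
1090463 + 10*F(q(1)) = 1090463 + 10*(-2 - 2*1) = 1090463 + 10*(-2 - 2) = 1090463 + 10*(-4) = 1090463 - 40 = 1090423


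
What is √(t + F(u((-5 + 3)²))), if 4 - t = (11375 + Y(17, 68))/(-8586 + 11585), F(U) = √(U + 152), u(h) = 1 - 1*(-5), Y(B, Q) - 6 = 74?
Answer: √(1622459 + 8994001*√158)/2999 ≈ 3.5707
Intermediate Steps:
Y(B, Q) = 80 (Y(B, Q) = 6 + 74 = 80)
u(h) = 6 (u(h) = 1 + 5 = 6)
F(U) = √(152 + U)
t = 541/2999 (t = 4 - (11375 + 80)/(-8586 + 11585) = 4 - 11455/2999 = 541/2999 ≈ 0.18039)
√(t + F(u((-5 + 3)²))) = √(541/2999 + √(152 + 6)) = √(541/2999 + √158)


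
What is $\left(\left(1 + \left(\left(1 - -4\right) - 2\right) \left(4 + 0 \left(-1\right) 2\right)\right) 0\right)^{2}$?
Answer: $0$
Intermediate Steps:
$\left(\left(1 + \left(\left(1 - -4\right) - 2\right) \left(4 + 0 \left(-1\right) 2\right)\right) 0\right)^{2} = \left(\left(1 + \left(\left(1 + 4\right) - 2\right) \left(4 + 0 \cdot 2\right)\right) 0\right)^{2} = \left(\left(1 + \left(5 - 2\right) \left(4 + 0\right)\right) 0\right)^{2} = \left(\left(1 + 3 \cdot 4\right) 0\right)^{2} = \left(\left(1 + 12\right) 0\right)^{2} = \left(13 \cdot 0\right)^{2} = 0^{2} = 0$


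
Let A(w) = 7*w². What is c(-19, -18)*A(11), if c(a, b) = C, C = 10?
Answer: 8470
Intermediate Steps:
c(a, b) = 10
c(-19, -18)*A(11) = 10*(7*11²) = 10*(7*121) = 10*847 = 8470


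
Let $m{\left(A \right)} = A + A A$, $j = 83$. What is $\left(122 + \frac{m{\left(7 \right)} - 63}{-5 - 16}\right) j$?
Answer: $\frac{30461}{3} \approx 10154.0$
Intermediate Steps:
$m{\left(A \right)} = A + A^{2}$
$\left(122 + \frac{m{\left(7 \right)} - 63}{-5 - 16}\right) j = \left(122 + \frac{7 \left(1 + 7\right) - 63}{-5 - 16}\right) 83 = \left(122 + \frac{7 \cdot 8 - 63}{-21}\right) 83 = \left(122 + \left(56 - 63\right) \left(- \frac{1}{21}\right)\right) 83 = \left(122 - - \frac{1}{3}\right) 83 = \left(122 + \frac{1}{3}\right) 83 = \frac{367}{3} \cdot 83 = \frac{30461}{3}$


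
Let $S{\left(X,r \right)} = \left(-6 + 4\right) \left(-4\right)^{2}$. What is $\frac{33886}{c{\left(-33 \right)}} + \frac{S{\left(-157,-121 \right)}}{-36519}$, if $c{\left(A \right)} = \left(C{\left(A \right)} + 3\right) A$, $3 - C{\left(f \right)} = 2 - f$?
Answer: $\frac{412504486}{11649561} \approx 35.409$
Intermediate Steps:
$C{\left(f \right)} = 1 + f$ ($C{\left(f \right)} = 3 - \left(2 - f\right) = 3 + \left(-2 + f\right) = 1 + f$)
$c{\left(A \right)} = A \left(4 + A\right)$ ($c{\left(A \right)} = \left(\left(1 + A\right) + 3\right) A = \left(4 + A\right) A = A \left(4 + A\right)$)
$S{\left(X,r \right)} = -32$ ($S{\left(X,r \right)} = \left(-2\right) 16 = -32$)
$\frac{33886}{c{\left(-33 \right)}} + \frac{S{\left(-157,-121 \right)}}{-36519} = \frac{33886}{\left(-33\right) \left(4 - 33\right)} - \frac{32}{-36519} = \frac{33886}{\left(-33\right) \left(-29\right)} - - \frac{32}{36519} = \frac{33886}{957} + \frac{32}{36519} = \frac{412504486}{11649561}$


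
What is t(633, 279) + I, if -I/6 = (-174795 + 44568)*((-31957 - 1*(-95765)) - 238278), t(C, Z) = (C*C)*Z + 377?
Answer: -136212435532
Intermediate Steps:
t(C, Z) = 377 + Z*C² (t(C, Z) = C²*Z + 377 = Z*C² + 377 = 377 + Z*C²)
I = -136324228140 (I = -6*(-174795 + 44568)*((-31957 - 1*(-95765)) - 238278) = -(-781362)*((-31957 + 95765) - 238278) = -(-781362)*(63808 - 238278) = -(-781362)*(-174470) = -6*22720704690 = -136324228140)
t(633, 279) + I = (377 + 279*633²) - 136324228140 = (377 + 279*400689) - 136324228140 = (377 + 111792231) - 136324228140 = 111792608 - 136324228140 = -136212435532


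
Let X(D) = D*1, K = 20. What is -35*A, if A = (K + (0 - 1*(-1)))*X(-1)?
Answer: 735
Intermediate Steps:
X(D) = D
A = -21 (A = (20 + (0 - 1*(-1)))*(-1) = (20 + (0 + 1))*(-1) = (20 + 1)*(-1) = 21*(-1) = -21)
-35*A = -35*(-21) = 735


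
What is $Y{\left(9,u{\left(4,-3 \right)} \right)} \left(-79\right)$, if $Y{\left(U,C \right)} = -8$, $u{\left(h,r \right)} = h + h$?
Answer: $632$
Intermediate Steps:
$u{\left(h,r \right)} = 2 h$
$Y{\left(9,u{\left(4,-3 \right)} \right)} \left(-79\right) = \left(-8\right) \left(-79\right) = 632$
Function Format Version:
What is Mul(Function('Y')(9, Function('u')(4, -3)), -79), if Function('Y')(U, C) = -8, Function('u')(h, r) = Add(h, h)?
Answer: 632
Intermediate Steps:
Function('u')(h, r) = Mul(2, h)
Mul(Function('Y')(9, Function('u')(4, -3)), -79) = Mul(-8, -79) = 632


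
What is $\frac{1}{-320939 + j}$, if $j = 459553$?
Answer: $\frac{1}{138614} \approx 7.2143 \cdot 10^{-6}$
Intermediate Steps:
$\frac{1}{-320939 + j} = \frac{1}{-320939 + 459553} = \frac{1}{138614}$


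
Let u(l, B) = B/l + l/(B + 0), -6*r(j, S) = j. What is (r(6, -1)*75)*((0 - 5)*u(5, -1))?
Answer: -1950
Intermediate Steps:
r(j, S) = -j/6
u(l, B) = B/l + l/B
(r(6, -1)*75)*((0 - 5)*u(5, -1)) = (-⅙*6*75)*((0 - 5)*(-1/5 + 5/(-1))) = (-1*75)*(-5*(-1*⅕ + 5*(-1))) = -(-375)*(-⅕ - 5) = -(-375)*(-26)/5 = -75*26 = -1950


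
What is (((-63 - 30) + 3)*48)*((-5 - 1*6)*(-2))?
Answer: -95040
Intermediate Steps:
(((-63 - 30) + 3)*48)*((-5 - 1*6)*(-2)) = ((-93 + 3)*48)*((-5 - 6)*(-2)) = (-90*48)*(-11*(-2)) = -4320*22 = -95040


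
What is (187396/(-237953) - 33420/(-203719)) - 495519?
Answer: -24020584900201897/48475547207 ≈ -4.9552e+5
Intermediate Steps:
(187396/(-237953) - 33420/(-203719)) - 495519 = (187396*(-1/237953) - 33420*(-1/203719)) - 495519 = (-187396/237953 + 33420/203719) - 495519 = -30223736464/48475547207 - 495519 = -24020584900201897/48475547207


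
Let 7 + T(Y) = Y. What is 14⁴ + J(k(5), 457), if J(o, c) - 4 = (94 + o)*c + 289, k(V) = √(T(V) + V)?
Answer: 81667 + 457*√3 ≈ 82459.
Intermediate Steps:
T(Y) = -7 + Y
k(V) = √(-7 + 2*V) (k(V) = √((-7 + V) + V) = √(-7 + 2*V))
J(o, c) = 293 + c*(94 + o) (J(o, c) = 4 + ((94 + o)*c + 289) = 4 + (c*(94 + o) + 289) = 4 + (289 + c*(94 + o)) = 293 + c*(94 + o))
14⁴ + J(k(5), 457) = 14⁴ + (293 + 94*457 + 457*√(-7 + 2*5)) = 38416 + (293 + 42958 + 457*√(-7 + 10)) = 38416 + (293 + 42958 + 457*√3) = 38416 + (43251 + 457*√3) = 81667 + 457*√3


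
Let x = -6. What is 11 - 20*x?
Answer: 131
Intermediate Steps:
11 - 20*x = 11 - 20*(-6) = 11 + 120 = 131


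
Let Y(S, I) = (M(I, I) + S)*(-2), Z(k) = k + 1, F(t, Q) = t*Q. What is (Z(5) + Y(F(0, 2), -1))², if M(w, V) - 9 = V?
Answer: 100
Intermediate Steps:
M(w, V) = 9 + V
F(t, Q) = Q*t
Z(k) = 1 + k
Y(S, I) = -18 - 2*I - 2*S (Y(S, I) = ((9 + I) + S)*(-2) = (9 + I + S)*(-2) = -18 - 2*I - 2*S)
(Z(5) + Y(F(0, 2), -1))² = ((1 + 5) + (-18 - 2*(-1) - 4*0))² = (6 + (-18 + 2 - 2*0))² = (6 + (-18 + 2 + 0))² = (6 - 16)² = (-10)² = 100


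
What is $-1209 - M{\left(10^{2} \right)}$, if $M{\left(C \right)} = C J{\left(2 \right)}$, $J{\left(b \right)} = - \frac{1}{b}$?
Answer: $-1159$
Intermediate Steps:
$M{\left(C \right)} = - \frac{C}{2}$ ($M{\left(C \right)} = C \left(- \frac{1}{2}\right) = - \frac{C}{2}$)
$-1209 - M{\left(10^{2} \right)} = -1209 - - \frac{10^{2}}{2} = -1209 - \left(- \frac{1}{2}\right) 100 = -1209 - -50 = -1209 + 50 = -1159$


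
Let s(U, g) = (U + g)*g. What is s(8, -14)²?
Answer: 7056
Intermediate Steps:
s(U, g) = g*(U + g)
s(8, -14)² = (-14*(8 - 14))² = (-14*(-6))² = 84² = 7056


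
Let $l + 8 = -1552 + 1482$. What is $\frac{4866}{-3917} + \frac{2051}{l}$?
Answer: $- \frac{8413315}{305526} \approx -27.537$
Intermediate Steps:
$l = -78$ ($l = -8 + \left(-1552 + 1482\right) = -8 - 70 = -78$)
$\frac{4866}{-3917} + \frac{2051}{l} = \frac{4866}{-3917} + \frac{2051}{-78} = 4866 \left(- \frac{1}{3917}\right) + 2051 \left(- \frac{1}{78}\right) = - \frac{4866}{3917} - \frac{2051}{78} = - \frac{8413315}{305526}$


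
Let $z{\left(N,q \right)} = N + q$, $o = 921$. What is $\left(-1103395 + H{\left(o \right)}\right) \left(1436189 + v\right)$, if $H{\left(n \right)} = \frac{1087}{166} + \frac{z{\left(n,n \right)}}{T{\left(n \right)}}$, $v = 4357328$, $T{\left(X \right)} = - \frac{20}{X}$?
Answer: $- \frac{2856830791681053}{415} \approx -6.8839 \cdot 10^{12}$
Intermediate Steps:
$H{\left(n \right)} = \frac{1087}{166} - \frac{n^{2}}{10}$ ($H{\left(n \right)} = \frac{1087}{166} + \frac{n + n}{\left(-20\right) \frac{1}{n}} = 1087 \cdot \frac{1}{166} + 2 n \left(- \frac{n}{20}\right) = \frac{1087}{166} - \frac{n^{2}}{10}$)
$\left(-1103395 + H{\left(o \right)}\right) \left(1436189 + v\right) = \left(-1103395 + \left(\frac{1087}{166} - \frac{921^{2}}{10}\right)\right) \left(1436189 + 4357328\right) = \left(-1103395 + \left(\frac{1087}{166} - \frac{848241}{10}\right)\right) 5793517 = \left(-1103395 - \frac{35199284}{415}\right) 5793517 = \left(- \frac{493108209}{415}\right) 5793517 = - \frac{2856830791681053}{415}$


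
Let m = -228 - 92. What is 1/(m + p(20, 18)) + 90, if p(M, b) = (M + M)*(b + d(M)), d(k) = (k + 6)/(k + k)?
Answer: 38341/426 ≈ 90.002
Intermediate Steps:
d(k) = (6 + k)/(2*k) (d(k) = (6 + k)/((2*k)) = (6 + k)*(1/(2*k)) = (6 + k)/(2*k))
m = -320
p(M, b) = 2*M*(b + (6 + M)/(2*M)) (p(M, b) = (M + M)*(b + (6 + M)/(2*M)) = (2*M)*(b + (6 + M)/(2*M)) = 2*M*(b + (6 + M)/(2*M)))
1/(m + p(20, 18)) + 90 = 1/(-320 + (6 + 20 + 2*20*18)) + 90 = 1/(-320 + (6 + 20 + 720)) + 90 = 1/(-320 + 746) + 90 = 1/426 + 90 = 38341/426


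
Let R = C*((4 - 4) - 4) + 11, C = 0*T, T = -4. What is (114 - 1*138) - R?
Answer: -35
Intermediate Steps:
C = 0 (C = 0*(-4) = 0)
R = 11 (R = 0*((4 - 4) - 4) + 11 = 0*(0 - 4) + 11 = 0*(-4) + 11 = 0 + 11 = 11)
(114 - 1*138) - R = (114 - 1*138) - 1*11 = (114 - 138) - 11 = -24 - 11 = -35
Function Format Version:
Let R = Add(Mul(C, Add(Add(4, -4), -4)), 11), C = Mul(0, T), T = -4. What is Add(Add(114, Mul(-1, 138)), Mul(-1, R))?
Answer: -35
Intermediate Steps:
C = 0 (C = Mul(0, -4) = 0)
R = 11 (R = Add(Mul(0, Add(Add(4, -4), -4)), 11) = Add(Mul(0, Add(0, -4)), 11) = Add(Mul(0, -4), 11) = Add(0, 11) = 11)
Add(Add(114, Mul(-1, 138)), Mul(-1, R)) = Add(Add(114, Mul(-1, 138)), Mul(-1, 11)) = Add(Add(114, -138), -11) = Add(-24, -11) = -35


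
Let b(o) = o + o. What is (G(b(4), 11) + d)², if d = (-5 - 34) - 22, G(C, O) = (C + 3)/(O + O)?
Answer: 14641/4 ≈ 3660.3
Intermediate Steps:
b(o) = 2*o
G(C, O) = (3 + C)/(2*O) (G(C, O) = (3 + C)/((2*O)) = (3 + C)*(1/(2*O)) = (3 + C)/(2*O))
d = -61 (d = -39 - 22 = -61)
(G(b(4), 11) + d)² = ((½)*(3 + 2*4)/11 - 61)² = ((½)*(1/11)*(3 + 8) - 61)² = ((½)*(1/11)*11 - 61)² = (½ - 61)² = (-121/2)² = 14641/4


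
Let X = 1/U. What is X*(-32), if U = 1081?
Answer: -32/1081 ≈ -0.029602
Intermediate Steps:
X = 1/1081 ≈ 0.00092507
X*(-32) = (1/1081)*(-32) = -32/1081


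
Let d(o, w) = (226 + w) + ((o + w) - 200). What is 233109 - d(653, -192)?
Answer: 232814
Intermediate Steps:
d(o, w) = 26 + o + 2*w (d(o, w) = (226 + w) + (-200 + o + w) = 26 + o + 2*w)
233109 - d(653, -192) = 233109 - (26 + 653 + 2*(-192)) = 233109 - (26 + 653 - 384) = 233109 - 1*295 = 233109 - 295 = 232814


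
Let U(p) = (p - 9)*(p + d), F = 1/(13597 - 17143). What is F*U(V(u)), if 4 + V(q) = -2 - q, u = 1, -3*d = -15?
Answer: -16/1773 ≈ -0.0090242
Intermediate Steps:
d = 5 (d = -1/3*(-15) = 5)
V(q) = -6 - q (V(q) = -4 + (-2 - q) = -6 - q)
F = -1/3546 (F = 1/(-3546) = -1/3546 ≈ -0.00028201)
U(p) = (-9 + p)*(5 + p) (U(p) = (p - 9)*(p + 5) = (-9 + p)*(5 + p))
F*U(V(u)) = -(-45 + (-6 - 1*1)**2 - 4*(-6 - 1*1))/3546 = -(-45 + (-6 - 1)**2 - 4*(-6 - 1))/3546 = -(-45 + (-7)**2 - 4*(-7))/3546 = -(-45 + 49 + 28)/3546 = -1/3546*32 = -16/1773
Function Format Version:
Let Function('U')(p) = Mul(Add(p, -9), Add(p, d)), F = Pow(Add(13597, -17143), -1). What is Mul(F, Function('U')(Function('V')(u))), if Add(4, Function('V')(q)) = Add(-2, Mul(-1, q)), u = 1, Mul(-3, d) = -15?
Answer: Rational(-16, 1773) ≈ -0.0090242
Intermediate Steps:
d = 5 (d = Mul(Rational(-1, 3), -15) = 5)
Function('V')(q) = Add(-6, Mul(-1, q)) (Function('V')(q) = Add(-4, Add(-2, Mul(-1, q))) = Add(-6, Mul(-1, q)))
F = Rational(-1, 3546) (F = Pow(-3546, -1) = Rational(-1, 3546) ≈ -0.00028201)
Function('U')(p) = Mul(Add(-9, p), Add(5, p)) (Function('U')(p) = Mul(Add(p, -9), Add(p, 5)) = Mul(Add(-9, p), Add(5, p)))
Mul(F, Function('U')(Function('V')(u))) = Mul(Rational(-1, 3546), Add(-45, Pow(Add(-6, Mul(-1, 1)), 2), Mul(-4, Add(-6, Mul(-1, 1))))) = Mul(Rational(-1, 3546), Add(-45, Pow(Add(-6, -1), 2), Mul(-4, Add(-6, -1)))) = Mul(Rational(-1, 3546), Add(-45, Pow(-7, 2), Mul(-4, -7))) = Mul(Rational(-1, 3546), Add(-45, 49, 28)) = Mul(Rational(-1, 3546), 32) = Rational(-16, 1773)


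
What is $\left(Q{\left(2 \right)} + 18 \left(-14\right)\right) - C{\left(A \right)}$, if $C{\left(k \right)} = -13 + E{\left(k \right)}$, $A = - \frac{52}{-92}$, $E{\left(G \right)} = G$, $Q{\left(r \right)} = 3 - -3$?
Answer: $- \frac{5372}{23} \approx -233.57$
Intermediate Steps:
$Q{\left(r \right)} = 6$ ($Q{\left(r \right)} = 3 + 3 = 6$)
$A = \frac{13}{23}$ ($A = \left(-52\right) \left(- \frac{1}{92}\right) = \frac{13}{23} \approx 0.56522$)
$C{\left(k \right)} = -13 + k$
$\left(Q{\left(2 \right)} + 18 \left(-14\right)\right) - C{\left(A \right)} = \left(6 + 18 \left(-14\right)\right) - \left(-13 + \frac{13}{23}\right) = \left(6 - 252\right) - - \frac{286}{23} = -246 + \frac{286}{23} = - \frac{5372}{23}$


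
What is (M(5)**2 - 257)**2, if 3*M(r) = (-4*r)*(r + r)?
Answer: 1420309969/81 ≈ 1.7535e+7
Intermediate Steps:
M(r) = -8*r**2/3 (M(r) = ((-4*r)*(r + r))/3 = ((-4*r)*(2*r))/3 = (-8*r**2)/3 = -8*r**2/3)
(M(5)**2 - 257)**2 = ((-8/3*5**2)**2 - 257)**2 = ((-8/3*25)**2 - 257)**2 = ((-200/3)**2 - 257)**2 = (40000/9 - 257)**2 = (37687/9)**2 = 1420309969/81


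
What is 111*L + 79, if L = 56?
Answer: 6295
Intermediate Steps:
111*L + 79 = 111*56 + 79 = 6216 + 79 = 6295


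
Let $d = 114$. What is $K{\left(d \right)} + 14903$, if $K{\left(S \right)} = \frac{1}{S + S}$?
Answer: $\frac{3397885}{228} \approx 14903.0$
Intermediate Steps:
$K{\left(S \right)} = \frac{1}{2 S}$
$K{\left(d \right)} + 14903 = \frac{1}{2 \cdot 114} + 14903 = \frac{1}{2} \cdot \frac{1}{114} + 14903 = \frac{1}{228} + 14903 = \frac{3397885}{228}$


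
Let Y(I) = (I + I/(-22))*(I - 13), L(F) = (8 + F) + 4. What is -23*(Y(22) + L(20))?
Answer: -5083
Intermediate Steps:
L(F) = 12 + F
Y(I) = 21*I*(-13 + I)/22 (Y(I) = (I + I*(-1/22))*(-13 + I) = (I - I/22)*(-13 + I) = (21*I/22)*(-13 + I) = 21*I*(-13 + I)/22)
-23*(Y(22) + L(20)) = -23*((21/22)*22*(-13 + 22) + (12 + 20)) = -23*((21/22)*22*9 + 32) = -23*(189 + 32) = -23*221 = -5083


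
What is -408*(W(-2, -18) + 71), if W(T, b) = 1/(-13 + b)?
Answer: -897600/31 ≈ -28955.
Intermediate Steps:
-408*(W(-2, -18) + 71) = -408*(1/(-13 - 18) + 71) = -408*(1/(-31) + 71) = -408*(-1/31 + 71) = -408*2200/31 = -897600/31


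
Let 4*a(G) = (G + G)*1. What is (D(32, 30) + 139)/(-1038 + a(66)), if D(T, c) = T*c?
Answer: -1099/1005 ≈ -1.0935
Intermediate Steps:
a(G) = G/2 (a(G) = ((G + G)*1)/4 = ((2*G)*1)/4 = (2*G)/4 = G/2)
(D(32, 30) + 139)/(-1038 + a(66)) = (32*30 + 139)/(-1038 + (½)*66) = (960 + 139)/(-1038 + 33) = 1099/(-1005) = 1099*(-1/1005) = -1099/1005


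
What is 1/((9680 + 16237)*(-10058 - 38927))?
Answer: -1/1269544245 ≈ -7.8768e-10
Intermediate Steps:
1/((9680 + 16237)*(-10058 - 38927)) = 1/(25917*(-48985)) = 1/(-1269544245) = -1/1269544245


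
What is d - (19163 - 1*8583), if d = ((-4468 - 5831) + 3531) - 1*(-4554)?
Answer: -12794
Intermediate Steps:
d = -2214 (d = (-10299 + 3531) + 4554 = -6768 + 4554 = -2214)
d - (19163 - 1*8583) = -2214 - (19163 - 1*8583) = -2214 - (19163 - 8583) = -2214 - 1*10580 = -2214 - 10580 = -12794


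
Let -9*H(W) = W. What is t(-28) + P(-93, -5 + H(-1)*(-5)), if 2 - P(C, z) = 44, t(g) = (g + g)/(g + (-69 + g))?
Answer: -5194/125 ≈ -41.552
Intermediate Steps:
H(W) = -W/9
t(g) = 2*g/(-69 + 2*g) (t(g) = (2*g)/(-69 + 2*g) = 2*g/(-69 + 2*g))
P(C, z) = -42 (P(C, z) = 2 - 1*44 = 2 - 44 = -42)
t(-28) + P(-93, -5 + H(-1)*(-5)) = 2*(-28)/(-69 + 2*(-28)) - 42 = 2*(-28)/(-69 - 56) - 42 = 2*(-28)/(-125) - 42 = 2*(-28)*(-1/125) - 42 = 56/125 - 42 = -5194/125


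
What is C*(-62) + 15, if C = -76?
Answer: 4727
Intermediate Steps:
C*(-62) + 15 = -76*(-62) + 15 = 4712 + 15 = 4727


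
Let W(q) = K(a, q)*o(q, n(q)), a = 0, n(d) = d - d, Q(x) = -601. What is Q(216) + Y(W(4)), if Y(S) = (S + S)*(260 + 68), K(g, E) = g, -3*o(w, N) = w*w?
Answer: -601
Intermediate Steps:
n(d) = 0
o(w, N) = -w**2/3 (o(w, N) = -w*w/3 = -w**2/3)
W(q) = 0 (W(q) = 0*(-q**2/3) = 0)
Y(S) = 656*S (Y(S) = (2*S)*328 = 656*S)
Q(216) + Y(W(4)) = -601 + 656*0 = -601 + 0 = -601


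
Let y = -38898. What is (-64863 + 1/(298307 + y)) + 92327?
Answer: 7124408777/259409 ≈ 27464.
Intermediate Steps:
(-64863 + 1/(298307 + y)) + 92327 = (-64863 + 1/(298307 - 38898)) + 92327 = (-64863 + 1/259409) + 92327 = -16826045966/259409 + 92327 = 7124408777/259409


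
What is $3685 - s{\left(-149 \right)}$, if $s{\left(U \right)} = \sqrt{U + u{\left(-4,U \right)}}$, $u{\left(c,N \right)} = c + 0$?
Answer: $3685 - 3 i \sqrt{17} \approx 3685.0 - 12.369 i$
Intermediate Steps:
$u{\left(c,N \right)} = c$
$s{\left(U \right)} = \sqrt{-4 + U}$ ($s{\left(U \right)} = \sqrt{U - 4} = \sqrt{-4 + U}$)
$3685 - s{\left(-149 \right)} = 3685 - \sqrt{-4 - 149} = 3685 - \sqrt{-153} = 3685 - 3 i \sqrt{17}$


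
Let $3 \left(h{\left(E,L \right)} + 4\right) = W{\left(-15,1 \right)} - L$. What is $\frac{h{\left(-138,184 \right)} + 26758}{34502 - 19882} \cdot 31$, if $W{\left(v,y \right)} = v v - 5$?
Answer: $\frac{414873}{7310} \approx 56.754$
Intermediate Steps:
$W{\left(v,y \right)} = -5 + v^{2}$ ($W{\left(v,y \right)} = v^{2} - 5 = -5 + v^{2}$)
$h{\left(E,L \right)} = \frac{208}{3} - \frac{L}{3}$ ($h{\left(E,L \right)} = -4 + \frac{\left(-5 + \left(-15\right)^{2}\right) - L}{3} = -4 + \frac{\left(-5 + 225\right) - L}{3} = -4 + \frac{220 - L}{3} = -4 - \left(- \frac{220}{3} + \frac{L}{3}\right) = \frac{208}{3} - \frac{L}{3}$)
$\frac{h{\left(-138,184 \right)} + 26758}{34502 - 19882} \cdot 31 = \frac{\left(\frac{208}{3} - \frac{184}{3}\right) + 26758}{34502 - 19882} \cdot 31 = \frac{\left(\frac{208}{3} - \frac{184}{3}\right) + 26758}{14620} \cdot 31 = \left(8 + 26758\right) \frac{1}{14620} \cdot 31 = 26766 \cdot \frac{1}{14620} \cdot 31 = \frac{13383}{7310} \cdot 31 = \frac{414873}{7310}$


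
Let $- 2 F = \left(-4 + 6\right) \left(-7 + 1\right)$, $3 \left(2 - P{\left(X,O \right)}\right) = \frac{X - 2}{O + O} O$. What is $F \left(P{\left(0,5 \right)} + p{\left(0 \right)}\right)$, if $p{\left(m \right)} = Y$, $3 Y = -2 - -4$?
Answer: $18$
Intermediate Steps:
$P{\left(X,O \right)} = \frac{7}{3} - \frac{X}{6}$ ($P{\left(X,O \right)} = 2 - \frac{\frac{X - 2}{O + O} O}{3} = 2 - \frac{\frac{-2 + X}{2 O} O}{3} = 2 - \frac{-1 + \frac{X}{2}}{3} = 2 - \left(- \frac{1}{3} + \frac{X}{6}\right) = \frac{7}{3} - \frac{X}{6}$)
$Y = \frac{2}{3}$ ($Y = \frac{-2 - -4}{3} = \frac{-2 + 4}{3} = \frac{1}{3} \cdot 2 = \frac{2}{3} \approx 0.66667$)
$p{\left(m \right)} = \frac{2}{3}$
$F = 6$ ($F = - \frac{\left(-4 + 6\right) \left(-7 + 1\right)}{2} = - \frac{2 \left(-6\right)}{2} = \left(- \frac{1}{2}\right) \left(-12\right) = 6$)
$F \left(P{\left(0,5 \right)} + p{\left(0 \right)}\right) = 6 \left(\left(\frac{7}{3} - 0\right) + \frac{2}{3}\right) = 6 \left(\left(\frac{7}{3} + 0\right) + \frac{2}{3}\right) = 6 \left(\frac{7}{3} + \frac{2}{3}\right) = 6 \cdot 3 = 18$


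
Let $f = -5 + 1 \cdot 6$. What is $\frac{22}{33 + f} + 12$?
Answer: $\frac{215}{17} \approx 12.647$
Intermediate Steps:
$f = 1$ ($f = -5 + 6 = 1$)
$\frac{22}{33 + f} + 12 = \frac{22}{33 + 1} + 12 = \frac{22}{34} + 12 = 22 \cdot \frac{1}{34} + 12 = \frac{11}{17} + 12 = \frac{215}{17}$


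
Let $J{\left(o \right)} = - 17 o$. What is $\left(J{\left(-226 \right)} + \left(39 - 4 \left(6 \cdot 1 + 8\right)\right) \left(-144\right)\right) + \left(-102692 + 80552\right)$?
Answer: $-15850$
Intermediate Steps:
$\left(J{\left(-226 \right)} + \left(39 - 4 \left(6 \cdot 1 + 8\right)\right) \left(-144\right)\right) + \left(-102692 + 80552\right) = \left(\left(-17\right) \left(-226\right) + \left(39 - 4 \left(6 \cdot 1 + 8\right)\right) \left(-144\right)\right) + \left(-102692 + 80552\right) = \left(3842 + \left(39 - 4 \left(6 + 8\right)\right) \left(-144\right)\right) - 22140 = \left(3842 + \left(39 - 56\right) \left(-144\right)\right) - 22140 = \left(3842 - -2448\right) - 22140 = \left(3842 + 2448\right) - 22140 = 6290 - 22140 = -15850$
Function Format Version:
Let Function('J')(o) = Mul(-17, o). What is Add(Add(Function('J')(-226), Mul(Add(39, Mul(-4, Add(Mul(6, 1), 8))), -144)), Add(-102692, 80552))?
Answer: -15850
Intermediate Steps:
Add(Add(Function('J')(-226), Mul(Add(39, Mul(-4, Add(Mul(6, 1), 8))), -144)), Add(-102692, 80552)) = Add(Add(Mul(-17, -226), Mul(Add(39, Mul(-4, Add(Mul(6, 1), 8))), -144)), Add(-102692, 80552)) = Add(Add(3842, Mul(Add(39, Mul(-4, Add(6, 8))), -144)), -22140) = Add(Add(3842, Mul(Add(39, Mul(-4, 14)), -144)), -22140) = Add(Add(3842, Mul(Add(39, -56), -144)), -22140) = Add(Add(3842, Mul(-17, -144)), -22140) = Add(Add(3842, 2448), -22140) = Add(6290, -22140) = -15850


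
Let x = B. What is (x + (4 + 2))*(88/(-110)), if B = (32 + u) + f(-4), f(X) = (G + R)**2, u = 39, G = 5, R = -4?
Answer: -312/5 ≈ -62.400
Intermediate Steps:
f(X) = 1 (f(X) = (5 - 4)**2 = 1**2 = 1)
B = 72 (B = (32 + 39) + 1 = 71 + 1 = 72)
x = 72
(x + (4 + 2))*(88/(-110)) = (72 + (4 + 2))*(88/(-110)) = (72 + 6)*(88*(-1/110)) = 78*(-4/5) = -312/5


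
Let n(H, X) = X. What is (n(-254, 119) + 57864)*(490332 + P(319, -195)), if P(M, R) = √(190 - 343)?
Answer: 28430920356 + 173949*I*√17 ≈ 2.8431e+10 + 7.1721e+5*I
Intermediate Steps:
P(M, R) = 3*I*√17 (P(M, R) = √(-153) = 3*I*√17)
(n(-254, 119) + 57864)*(490332 + P(319, -195)) = (119 + 57864)*(490332 + 3*I*√17) = 57983*(490332 + 3*I*√17) = 28430920356 + 173949*I*√17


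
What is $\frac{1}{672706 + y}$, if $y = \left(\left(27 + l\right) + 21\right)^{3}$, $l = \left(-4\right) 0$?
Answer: $\frac{1}{783298} \approx 1.2767 \cdot 10^{-6}$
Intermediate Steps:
$l = 0$
$y = 110592$ ($y = \left(\left(27 + 0\right) + 21\right)^{3} = \left(27 + 21\right)^{3} = 48^{3} = 110592$)
$\frac{1}{672706 + y} = \frac{1}{672706 + 110592} = \frac{1}{783298}$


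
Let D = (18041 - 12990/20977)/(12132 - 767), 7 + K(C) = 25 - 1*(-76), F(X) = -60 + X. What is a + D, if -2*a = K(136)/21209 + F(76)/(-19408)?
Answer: 19449402509284413/12266588793787570 ≈ 1.5856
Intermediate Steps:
K(C) = 94 (K(C) = -7 + (25 - 1*(-76)) = -7 + (25 + 76) = -7 + 101 = 94)
D = 378433067/238403605 (D = (18041 - 12990*1/20977)/11365 = (18041 - 12990/20977)*(1/11365) = (378433067/20977)*(1/11365) = 378433067/238403605 ≈ 1.5874)
a = -92813/51453034 (a = -(94/21209 + (-60 + 76)/(-19408))/2 = -(94*(1/21209) + 16*(-1/19408))/2 = -(94/21209 - 1/1213)/2 = -½*92813/25726517 = -92813/51453034 ≈ -0.0018038)
a + D = -92813/51453034 + 378433067/238403605 = 19449402509284413/12266588793787570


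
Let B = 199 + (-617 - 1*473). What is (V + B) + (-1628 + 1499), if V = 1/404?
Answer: -412079/404 ≈ -1020.0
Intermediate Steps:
B = -891 (B = 199 + (-617 - 473) = 199 - 1090 = -891)
V = 1/404 ≈ 0.0024752
(V + B) + (-1628 + 1499) = (1/404 - 891) + (-1628 + 1499) = -359963/404 - 129 = -412079/404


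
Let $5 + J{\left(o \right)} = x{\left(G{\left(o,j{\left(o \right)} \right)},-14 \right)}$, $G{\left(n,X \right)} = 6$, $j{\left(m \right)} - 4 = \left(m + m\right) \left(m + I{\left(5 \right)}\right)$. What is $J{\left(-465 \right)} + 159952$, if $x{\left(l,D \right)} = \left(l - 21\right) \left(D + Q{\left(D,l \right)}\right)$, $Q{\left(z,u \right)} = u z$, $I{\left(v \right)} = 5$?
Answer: $161417$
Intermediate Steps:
$j{\left(m \right)} = 4 + 2 m \left(5 + m\right)$ ($j{\left(m \right)} = 4 + \left(m + m\right) \left(m + 5\right) = 4 + 2 m \left(5 + m\right)$)
$x{\left(l,D \right)} = \left(-21 + l\right) \left(D + D l\right)$ ($x{\left(l,D \right)} = \left(l - 21\right) \left(D + l D\right) = \left(-21 + l\right) \left(D + D l\right)$)
$J{\left(o \right)} = 1465$ ($J{\left(o \right)} = -5 - 14 \left(-21 + 6^{2} - 120\right) = -5 - 14 \left(-21 + 36 - 120\right) = -5 - -1470 = -5 + 1470 = 1465$)
$J{\left(-465 \right)} + 159952 = 1465 + 159952 = 161417$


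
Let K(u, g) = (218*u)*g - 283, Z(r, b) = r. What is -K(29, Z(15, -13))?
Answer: -94547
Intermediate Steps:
K(u, g) = -283 + 218*g*u (K(u, g) = 218*g*u - 283 = -283 + 218*g*u)
-K(29, Z(15, -13)) = -(-283 + 218*15*29) = -(-283 + 94830) = -1*94547 = -94547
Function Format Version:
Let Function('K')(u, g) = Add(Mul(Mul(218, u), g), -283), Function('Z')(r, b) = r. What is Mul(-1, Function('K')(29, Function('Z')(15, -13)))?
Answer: -94547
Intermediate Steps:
Function('K')(u, g) = Add(-283, Mul(218, g, u)) (Function('K')(u, g) = Add(Mul(218, g, u), -283) = Add(-283, Mul(218, g, u)))
Mul(-1, Function('K')(29, Function('Z')(15, -13))) = Mul(-1, Add(-283, Mul(218, 15, 29))) = Mul(-1, Add(-283, 94830)) = Mul(-1, 94547) = -94547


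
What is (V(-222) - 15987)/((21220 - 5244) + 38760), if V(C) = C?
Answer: -16209/54736 ≈ -0.29613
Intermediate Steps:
(V(-222) - 15987)/((21220 - 5244) + 38760) = (-222 - 15987)/((21220 - 5244) + 38760) = -16209/(15976 + 38760) = -16209/54736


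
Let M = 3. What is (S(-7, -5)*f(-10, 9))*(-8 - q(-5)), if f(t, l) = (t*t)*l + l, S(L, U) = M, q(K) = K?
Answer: -8181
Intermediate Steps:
S(L, U) = 3
f(t, l) = l + l*t**2 (f(t, l) = t**2*l + l = l*t**2 + l = l + l*t**2)
(S(-7, -5)*f(-10, 9))*(-8 - q(-5)) = (3*(9*(1 + (-10)**2)))*(-8 - 1*(-5)) = (3*(9*(1 + 100)))*(-8 + 5) = (3*(9*101))*(-3) = (3*909)*(-3) = 2727*(-3) = -8181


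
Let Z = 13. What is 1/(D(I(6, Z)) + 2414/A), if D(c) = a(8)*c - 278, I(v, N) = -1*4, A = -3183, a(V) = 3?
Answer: -3183/925484 ≈ -0.0034393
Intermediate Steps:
I(v, N) = -4
D(c) = -278 + 3*c (D(c) = 3*c - 278 = -278 + 3*c)
1/(D(I(6, Z)) + 2414/A) = 1/((-278 + 3*(-4)) + 2414/(-3183)) = 1/((-278 - 12) + 2414*(-1/3183)) = 1/(-290 - 2414/3183) = 1/(-925484/3183) = -3183/925484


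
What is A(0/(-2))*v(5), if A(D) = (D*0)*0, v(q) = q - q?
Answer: 0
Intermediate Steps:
v(q) = 0
A(D) = 0 (A(D) = 0*0 = 0)
A(0/(-2))*v(5) = 0*0 = 0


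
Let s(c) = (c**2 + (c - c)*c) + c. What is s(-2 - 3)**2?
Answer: 400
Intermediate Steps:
s(c) = c + c**2 (s(c) = (c**2 + 0*c) + c = (c**2 + 0) + c = c**2 + c = c + c**2)
s(-2 - 3)**2 = ((-2 - 3)*(1 + (-2 - 3)))**2 = (-5*(1 - 5))**2 = (-5*(-4))**2 = 20**2 = 400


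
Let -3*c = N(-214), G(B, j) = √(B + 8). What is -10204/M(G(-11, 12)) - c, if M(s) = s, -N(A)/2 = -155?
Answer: 310/3 + 10204*I*√3/3 ≈ 103.33 + 5891.3*I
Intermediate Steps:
G(B, j) = √(8 + B)
N(A) = 310 (N(A) = -2*(-155) = 310)
c = -310/3 (c = -⅓*310 = -310/3 ≈ -103.33)
-10204/M(G(-11, 12)) - c = -10204/√(8 - 11) - 1*(-310/3) = -10204*(-I*√3/3) + 310/3 = -(-10204)*I*√3/3 + 310/3 = 10204*I*√3/3 + 310/3 = 310/3 + 10204*I*√3/3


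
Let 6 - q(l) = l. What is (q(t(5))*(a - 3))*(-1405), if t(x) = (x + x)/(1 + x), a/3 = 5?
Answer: -73060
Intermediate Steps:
a = 15 (a = 3*5 = 15)
t(x) = 2*x/(1 + x) (t(x) = (2*x)/(1 + x) = 2*x/(1 + x))
q(l) = 6 - l
(q(t(5))*(a - 3))*(-1405) = ((6 - 2*5/(1 + 5))*(15 - 3))*(-1405) = ((6 - 2*5/6)*12)*(-1405) = ((6 - 1*5/3)*12)*(-1405) = ((6 - 5/3)*12)*(-1405) = ((13/3)*12)*(-1405) = 52*(-1405) = -73060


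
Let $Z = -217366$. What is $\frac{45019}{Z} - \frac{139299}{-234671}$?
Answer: $\frac{19714212685}{51009496586} \approx 0.38648$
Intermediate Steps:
$\frac{45019}{Z} - \frac{139299}{-234671} = \frac{45019}{-217366} - \frac{139299}{-234671} = 45019 \left(- \frac{1}{217366}\right) - - \frac{139299}{234671} = - \frac{45019}{217366} + \frac{139299}{234671} = \frac{19714212685}{51009496586}$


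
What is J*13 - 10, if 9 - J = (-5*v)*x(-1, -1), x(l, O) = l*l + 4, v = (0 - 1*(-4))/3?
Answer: 1621/3 ≈ 540.33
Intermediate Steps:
v = 4/3 (v = (0 + 4)*(⅓) = 4*(⅓) = 4/3 ≈ 1.3333)
x(l, O) = 4 + l² (x(l, O) = l² + 4 = 4 + l²)
J = 127/3 (J = 9 - (-5*4/3)*(4 + (-1)²) = 9 - (-20)*(4 + 1)/3 = 9 - (-20)*5/3 = 9 - 1*(-100/3) = 9 + 100/3 = 127/3 ≈ 42.333)
J*13 - 10 = (127/3)*13 - 10 = 1651/3 - 10 = 1621/3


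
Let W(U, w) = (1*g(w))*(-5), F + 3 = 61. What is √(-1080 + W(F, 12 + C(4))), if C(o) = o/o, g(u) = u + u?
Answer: 11*I*√10 ≈ 34.785*I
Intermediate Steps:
F = 58 (F = -3 + 61 = 58)
g(u) = 2*u
C(o) = 1
W(U, w) = -10*w (W(U, w) = (1*(2*w))*(-5) = (2*w)*(-5) = -10*w)
√(-1080 + W(F, 12 + C(4))) = √(-1080 - 10*(12 + 1)) = √(-1080 - 10*13) = √(-1080 - 130) = √(-1210) = 11*I*√10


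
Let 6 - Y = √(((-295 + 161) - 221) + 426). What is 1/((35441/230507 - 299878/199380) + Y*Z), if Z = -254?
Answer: 805454516056481630549490/1190184401915986676436678191 + 134123582664187027860600*√71/1190184401915986676436678191 ≈ 0.0016263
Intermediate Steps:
Y = 6 - √71 (Y = 6 - √(((-295 + 161) - 221) + 426) = 6 - √((-134 - 221) + 426) = 6 - √(-355 + 426) = 6 - √71 ≈ -2.4262)
1/((35441/230507 - 299878/199380) + Y*Z) = 1/((35441/230507 - 299878/199380) + (6 - √71)*(-254)) = 1/((35441*(1/230507) - 299878*1/199380) + (-1524 + 254*√71)) = 1/((35441/230507 - 149939/99690) + (-1524 + 254*√71)) = 1/(-31028875783/22979242830 + (-1524 + 254*√71)) = 1/(-35051394948703/22979242830 + 254*√71)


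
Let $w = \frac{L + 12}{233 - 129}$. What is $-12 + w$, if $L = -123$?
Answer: $- \frac{1359}{104} \approx -13.067$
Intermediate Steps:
$w = - \frac{111}{104}$ ($w = \frac{-123 + 12}{233 - 129} = - \frac{111}{104} \approx -1.0673$)
$-12 + w = -12 - \frac{111}{104} = - \frac{1359}{104}$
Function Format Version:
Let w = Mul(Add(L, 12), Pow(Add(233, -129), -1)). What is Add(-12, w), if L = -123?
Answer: Rational(-1359, 104) ≈ -13.067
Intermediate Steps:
w = Rational(-111, 104) (w = Mul(Add(-123, 12), Pow(Add(233, -129), -1)) = Mul(-111, Pow(104, -1)) = Mul(-111, Rational(1, 104)) = Rational(-111, 104) ≈ -1.0673)
Add(-12, w) = Add(-12, Rational(-111, 104)) = Rational(-1359, 104)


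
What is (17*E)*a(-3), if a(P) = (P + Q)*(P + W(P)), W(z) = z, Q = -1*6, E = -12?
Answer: -11016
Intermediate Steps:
Q = -6
a(P) = 2*P*(-6 + P) (a(P) = (P - 6)*(P + P) = (-6 + P)*(2*P) = 2*P*(-6 + P))
(17*E)*a(-3) = (17*(-12))*(2*(-3)*(-6 - 3)) = -408*(-3)*(-9) = -204*54 = -11016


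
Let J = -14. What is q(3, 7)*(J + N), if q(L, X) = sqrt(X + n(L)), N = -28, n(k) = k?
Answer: -42*sqrt(10) ≈ -132.82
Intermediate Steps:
q(L, X) = sqrt(L + X) (q(L, X) = sqrt(X + L) = sqrt(L + X))
q(3, 7)*(J + N) = sqrt(3 + 7)*(-14 - 28) = sqrt(10)*(-42) = -42*sqrt(10)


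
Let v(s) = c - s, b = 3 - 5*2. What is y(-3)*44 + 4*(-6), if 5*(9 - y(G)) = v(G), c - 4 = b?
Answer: 372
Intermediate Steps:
b = -7 (b = 3 - 10 = -7)
c = -3 (c = 4 - 7 = -3)
v(s) = -3 - s
y(G) = 48/5 + G/5 (y(G) = 9 - (-3 - G)/5 = 9 + (⅗ + G/5) = 48/5 + G/5)
y(-3)*44 + 4*(-6) = (48/5 + (⅕)*(-3))*44 + 4*(-6) = (48/5 - ⅗)*44 - 24 = 9*44 - 24 = 396 - 24 = 372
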